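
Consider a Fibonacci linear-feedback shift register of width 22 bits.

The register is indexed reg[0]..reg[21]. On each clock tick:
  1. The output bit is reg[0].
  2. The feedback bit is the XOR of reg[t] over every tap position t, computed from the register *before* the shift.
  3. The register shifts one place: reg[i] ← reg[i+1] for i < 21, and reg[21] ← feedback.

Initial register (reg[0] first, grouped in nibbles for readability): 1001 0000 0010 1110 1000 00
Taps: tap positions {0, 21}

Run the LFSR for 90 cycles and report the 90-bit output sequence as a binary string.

tick  register→output (feedback)
  0  1001000000101110100000→1 (1)
  1  0010000001011101000001→0 (1)
  2  0100000010111010000011→0 (1)
  3  1000000101110100000111→1 (0)
  4  0000001011101000001110→0 (0)
  5  0000010111010000011100→0 (0)
  6  0000101110100000111000→0 (0)
  7  0001011101000001110000→0 (0)
  8  0010111010000011100000→0 (0)
  9  0101110100000111000000→0 (0)
 10  1011101000001110000000→1 (1)
 11  0111010000011100000001→0 (1)
 12  1110100000111000000011→1 (0)
 13  1101000001110000000110→1 (1)
 14  1010000011100000001101→1 (0)
 15  0100000111000000011010→0 (0)
 16  1000001110000000110100→1 (1)
 17  0000011100000001101001→0 (1)
 18  0000111000000011010011→0 (1)
 19  0001110000000110100111→0 (1)
 20  0011100000001101001111→0 (1)
 21  0111000000011010011111→0 (1)
 22  1110000000110100111111→1 (0)
 23  1100000001101001111110→1 (1)
 24  1000000011010011111101→1 (0)
 25  0000000110100111111010→0 (0)
 26  0000001101001111110100→0 (0)
 27  0000011010011111101000→0 (0)
 28  0000110100111111010000→0 (0)
 29  0001101001111110100000→0 (0)
 30  0011010011111101000000→0 (0)
 31  0110100111111010000000→0 (0)
 32  1101001111110100000000→1 (1)
 33  1010011111101000000001→1 (0)
 34  0100111111010000000010→0 (0)
 35  1001111110100000000100→1 (1)
 36  0011111101000000001001→0 (1)
 37  0111111010000000010011→0 (1)
 38  1111110100000000100111→1 (0)
 39  1111101000000001001110→1 (1)
 40  1111010000000010011101→1 (0)
 41  1110100000000100111010→1 (1)
 42  1101000000001001110101→1 (0)
 43  1010000000010011101010→1 (1)
 44  0100000000100111010101→0 (1)
 45  1000000001001110101011→1 (0)
 46  0000000010011101010110→0 (0)
 47  0000000100111010101100→0 (0)
 48  0000001001110101011000→0 (0)
 49  0000010011101010110000→0 (0)
 50  0000100111010101100000→0 (0)
 51  0001001110101011000000→0 (0)
 52  0010011101010110000000→0 (0)
 53  0100111010101100000000→0 (0)
 54  1001110101011000000000→1 (1)
 55  0011101010110000000001→0 (1)
 56  0111010101100000000011→0 (1)
 57  1110101011000000000111→1 (0)
 58  1101010110000000001110→1 (1)
 59  1010101100000000011101→1 (0)
 60  0101011000000000111010→0 (0)
 61  1010110000000001110100→1 (1)
 62  0101100000000011101001→0 (1)
 63  1011000000000111010011→1 (0)
 64  0110000000001110100110→0 (0)
 65  1100000000011101001100→1 (1)
 66  1000000000111010011001→1 (0)
 67  0000000001110100110010→0 (0)
 68  0000000011101001100100→0 (0)
 69  0000000111010011001000→0 (0)
 70  0000001110100110010000→0 (0)
 71  0000011101001100100000→0 (0)
 72  0000111010011001000000→0 (0)
 73  0001110100110010000000→0 (0)
 74  0011101001100100000000→0 (0)
 75  0111010011001000000000→0 (0)
 76  1110100110010000000000→1 (1)
 77  1101001100100000000001→1 (0)
 78  1010011001000000000010→1 (1)
 79  0100110010000000000101→0 (1)
 80  1001100100000000001011→1 (0)
 81  0011001000000000010110→0 (0)
 82  0110010000000000101100→0 (0)
 83  1100100000000001011000→1 (1)
 84  1001000000000010110001→1 (0)
 85  0010000000000101100010→0 (0)
 86  0100000000001011000100→0 (0)
 87  1000000000010110001000→1 (1)
 88  0000000000101100010001→0 (1)
 89  0000000001011000100011→0 (1)

100100000010111010000011100000001101001111110100000000100111010101100000000011101001100100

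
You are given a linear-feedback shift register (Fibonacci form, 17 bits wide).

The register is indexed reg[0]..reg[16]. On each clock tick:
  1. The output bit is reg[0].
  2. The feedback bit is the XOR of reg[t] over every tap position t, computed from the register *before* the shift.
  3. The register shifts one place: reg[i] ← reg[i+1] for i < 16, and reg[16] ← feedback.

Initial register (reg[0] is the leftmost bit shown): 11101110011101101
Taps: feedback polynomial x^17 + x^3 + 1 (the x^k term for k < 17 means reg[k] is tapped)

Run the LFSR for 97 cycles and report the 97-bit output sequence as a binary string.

1110111001110110110011101110000001011100111100010101110110111101110110000010100110001100101100101

k : reg_k → out_k, fb_k
0: 11101110011101101 → 1, fb=1
1: 11011100111011011 → 1, fb=0
2: 10111001110110110 → 1, fb=0
3: 01110011101101100 → 0, fb=1
4: 11100111011011001 → 1, fb=1
5: 11001110110110011 → 1, fb=1
6: 10011101101100111 → 1, fb=0
7: 00111011011001110 → 0, fb=1
8: 01110110110011101 → 0, fb=1
9: 11101101100111011 → 1, fb=1
10: 11011011001110111 → 1, fb=0
11: 10110110011101110 → 1, fb=0
12: 01101100111011100 → 0, fb=0
13: 11011001110111000 → 1, fb=0
14: 10110011101110000 → 1, fb=0
15: 01100111011100000 → 0, fb=0
16: 11001110111000000 → 1, fb=1
17: 10011101110000001 → 1, fb=0
18: 00111011100000010 → 0, fb=1
19: 01110111000000101 → 0, fb=1
20: 11101110000001011 → 1, fb=1
21: 11011100000010111 → 1, fb=0
22: 10111000000101110 → 1, fb=0
23: 01110000001011100 → 0, fb=1
24: 11100000010111001 → 1, fb=1
25: 11000000101110011 → 1, fb=1
26: 10000001011100111 → 1, fb=1
27: 00000010111001111 → 0, fb=0
28: 00000101110011110 → 0, fb=0
29: 00001011100111100 → 0, fb=0
30: 00010111001111000 → 0, fb=1
31: 00101110011110001 → 0, fb=0
32: 01011100111100010 → 0, fb=1
33: 10111001111000101 → 1, fb=0
34: 01110011110001010 → 0, fb=1
35: 11100111100010101 → 1, fb=1
36: 11001111000101011 → 1, fb=1
37: 10011110001010111 → 1, fb=0
38: 00111100010101110 → 0, fb=1
39: 01111000101011101 → 0, fb=1
40: 11110001010111011 → 1, fb=0
41: 11100010101110110 → 1, fb=1
42: 11000101011101101 → 1, fb=1
43: 10001010111011011 → 1, fb=1
44: 00010101110110111 → 0, fb=1
45: 00101011101101111 → 0, fb=0
46: 01010111011011110 → 0, fb=1
47: 10101110110111101 → 1, fb=1
48: 01011101101111011 → 0, fb=1
49: 10111011011110111 → 1, fb=0
50: 01110110111101110 → 0, fb=1
51: 11101101111011101 → 1, fb=1
52: 11011011110111011 → 1, fb=0
53: 10110111101110110 → 1, fb=0
54: 01101111011101100 → 0, fb=0
55: 11011110111011000 → 1, fb=0
56: 10111101110110000 → 1, fb=0
57: 01111011101100000 → 0, fb=1
58: 11110111011000001 → 1, fb=0
59: 11101110110000010 → 1, fb=1
60: 11011101100000101 → 1, fb=0
61: 10111011000001010 → 1, fb=0
62: 01110110000010100 → 0, fb=1
63: 11101100000101001 → 1, fb=1
64: 11011000001010011 → 1, fb=0
65: 10110000010100110 → 1, fb=0
66: 01100000101001100 → 0, fb=0
67: 11000001010011000 → 1, fb=1
68: 10000010100110001 → 1, fb=1
69: 00000101001100011 → 0, fb=0
70: 00001010011000110 → 0, fb=0
71: 00010100110001100 → 0, fb=1
72: 00101001100011001 → 0, fb=0
73: 01010011000110010 → 0, fb=1
74: 10100110001100101 → 1, fb=1
75: 01001100011001011 → 0, fb=0
76: 10011000110010110 → 1, fb=0
77: 00110001100101100 → 0, fb=1
78: 01100011001011001 → 0, fb=0
79: 11000110010110010 → 1, fb=1
80: 10001100101100101 → 1, fb=1
81: 00011001011001011 → 0, fb=1
82: 00110010110010111 → 0, fb=1
83: 01100101100101111 → 0, fb=0
84: 11001011001011110 → 1, fb=1
85: 10010110010111101 → 1, fb=0
86: 00101100101111010 → 0, fb=0
87: 01011001011110100 → 0, fb=1
88: 10110010111101001 → 1, fb=0
89: 01100101111010010 → 0, fb=0
90: 11001011110100100 → 1, fb=1
91: 10010111101001001 → 1, fb=0
92: 00101111010010010 → 0, fb=0
93: 01011110100100100 → 0, fb=1
94: 10111101001001001 → 1, fb=0
95: 01111010010010010 → 0, fb=1
96: 11110100100100101 → 1, fb=0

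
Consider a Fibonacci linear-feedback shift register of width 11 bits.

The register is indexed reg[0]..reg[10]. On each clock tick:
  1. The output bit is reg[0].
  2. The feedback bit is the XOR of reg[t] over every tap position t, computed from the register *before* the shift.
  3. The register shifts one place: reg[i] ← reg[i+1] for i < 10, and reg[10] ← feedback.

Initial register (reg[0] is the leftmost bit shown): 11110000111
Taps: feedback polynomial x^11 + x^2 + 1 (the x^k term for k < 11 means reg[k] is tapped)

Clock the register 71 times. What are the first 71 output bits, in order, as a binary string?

11110000111001100110111111111010000000100100000101101000100110010101111

step | reg (before) | out | fb
   0 | 11110000111 | 1 | 0
   1 | 11100001110 | 1 | 0
   2 | 11000011100 | 1 | 1
   3 | 10000111001 | 1 | 1
   4 | 00001110011 | 0 | 0
   5 | 00011100110 | 0 | 0
   6 | 00111001100 | 0 | 1
   7 | 01110011001 | 0 | 1
   8 | 11100110011 | 1 | 0
   9 | 11001100110 | 1 | 1
  10 | 10011001101 | 1 | 1
  11 | 00110011011 | 0 | 1
  12 | 01100110111 | 0 | 1
  13 | 11001101111 | 1 | 1
  14 | 10011011111 | 1 | 1
  15 | 00110111111 | 0 | 1
  16 | 01101111111 | 0 | 1
  17 | 11011111111 | 1 | 1
  18 | 10111111111 | 1 | 0
  19 | 01111111110 | 0 | 1
  20 | 11111111101 | 1 | 0
  21 | 11111111010 | 1 | 0
  22 | 11111110100 | 1 | 0
  23 | 11111101000 | 1 | 0
  24 | 11111010000 | 1 | 0
  25 | 11110100000 | 1 | 0
  26 | 11101000000 | 1 | 0
  27 | 11010000000 | 1 | 1
  28 | 10100000001 | 1 | 0
  29 | 01000000010 | 0 | 0
  30 | 10000000100 | 1 | 1
  31 | 00000001001 | 0 | 0
  32 | 00000010010 | 0 | 0
  33 | 00000100100 | 0 | 0
  34 | 00001001000 | 0 | 0
  35 | 00010010000 | 0 | 0
  36 | 00100100000 | 0 | 1
  37 | 01001000001 | 0 | 0
  38 | 10010000010 | 1 | 1
  39 | 00100000101 | 0 | 1
  40 | 01000001011 | 0 | 0
  41 | 10000010110 | 1 | 1
  42 | 00000101101 | 0 | 0
  43 | 00001011010 | 0 | 0
  44 | 00010110100 | 0 | 0
  45 | 00101101000 | 0 | 1
  46 | 01011010001 | 0 | 0
  47 | 10110100010 | 1 | 0
  48 | 01101000100 | 0 | 1
  49 | 11010001001 | 1 | 1
  50 | 10100010011 | 1 | 0
  51 | 01000100110 | 0 | 0
  52 | 10001001100 | 1 | 1
  53 | 00010011001 | 0 | 0
  54 | 00100110010 | 0 | 1
  55 | 01001100101 | 0 | 0
  56 | 10011001010 | 1 | 1
  57 | 00110010101 | 0 | 1
  58 | 01100101011 | 0 | 1
  59 | 11001010111 | 1 | 1
  60 | 10010101111 | 1 | 1
  61 | 00101011111 | 0 | 1
  62 | 01010111111 | 0 | 0
  63 | 10101111110 | 1 | 0
  64 | 01011111100 | 0 | 0
  65 | 10111111000 | 1 | 0
  66 | 01111110000 | 0 | 1
  67 | 11111100001 | 1 | 0
  68 | 11111000010 | 1 | 0
  69 | 11110000100 | 1 | 0
  70 | 11100001000 | 1 | 0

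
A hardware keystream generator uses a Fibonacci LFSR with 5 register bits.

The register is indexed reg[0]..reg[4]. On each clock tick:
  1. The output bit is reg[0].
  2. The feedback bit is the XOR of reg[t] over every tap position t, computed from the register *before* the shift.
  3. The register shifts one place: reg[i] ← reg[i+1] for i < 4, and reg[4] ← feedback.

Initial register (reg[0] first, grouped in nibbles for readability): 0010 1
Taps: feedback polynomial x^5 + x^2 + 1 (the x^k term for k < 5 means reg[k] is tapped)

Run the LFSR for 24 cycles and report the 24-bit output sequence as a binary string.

k : reg_k → out_k, fb_k
0: 00101 → 0, fb=1
1: 01011 → 0, fb=0
2: 10110 → 1, fb=0
3: 01100 → 0, fb=1
4: 11001 → 1, fb=1
5: 10011 → 1, fb=1
6: 00111 → 0, fb=1
7: 01111 → 0, fb=1
8: 11111 → 1, fb=0
9: 11110 → 1, fb=0
10: 11100 → 1, fb=0
11: 11000 → 1, fb=1
12: 10001 → 1, fb=1
13: 00011 → 0, fb=0
14: 00110 → 0, fb=1
15: 01101 → 0, fb=1
16: 11011 → 1, fb=1
17: 10111 → 1, fb=0
18: 01110 → 0, fb=1
19: 11101 → 1, fb=0
20: 11010 → 1, fb=1
21: 10101 → 1, fb=0
22: 01010 → 0, fb=0
23: 10100 → 1, fb=0

001011001111100011011101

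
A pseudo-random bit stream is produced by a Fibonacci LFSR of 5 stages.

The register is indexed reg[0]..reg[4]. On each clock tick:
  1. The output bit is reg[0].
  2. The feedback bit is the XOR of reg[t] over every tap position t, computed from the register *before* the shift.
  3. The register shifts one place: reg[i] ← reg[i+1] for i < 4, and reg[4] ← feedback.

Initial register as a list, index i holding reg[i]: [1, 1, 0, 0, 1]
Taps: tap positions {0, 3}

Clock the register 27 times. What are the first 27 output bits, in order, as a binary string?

tick  register→output (feedback)
  0  11001→1 (1)
  1  10011→1 (0)
  2  00110→0 (1)
  3  01101→0 (0)
  4  11010→1 (0)
  5  10100→1 (1)
  6  01001→0 (0)
  7  10010→1 (0)
  8  00100→0 (0)
  9  01000→0 (0)
 10  10000→1 (1)
 11  00001→0 (0)
 12  00010→0 (1)
 13  00101→0 (0)
 14  01010→0 (1)
 15  10101→1 (1)
 16  01011→0 (1)
 17  10111→1 (0)
 18  01110→0 (1)
 19  11101→1 (1)
 20  11011→1 (0)
 21  10110→1 (0)
 22  01100→0 (0)
 23  11000→1 (1)
 24  10001→1 (1)
 25  00011→0 (1)
 26  00111→0 (1)

110011010010000101011101100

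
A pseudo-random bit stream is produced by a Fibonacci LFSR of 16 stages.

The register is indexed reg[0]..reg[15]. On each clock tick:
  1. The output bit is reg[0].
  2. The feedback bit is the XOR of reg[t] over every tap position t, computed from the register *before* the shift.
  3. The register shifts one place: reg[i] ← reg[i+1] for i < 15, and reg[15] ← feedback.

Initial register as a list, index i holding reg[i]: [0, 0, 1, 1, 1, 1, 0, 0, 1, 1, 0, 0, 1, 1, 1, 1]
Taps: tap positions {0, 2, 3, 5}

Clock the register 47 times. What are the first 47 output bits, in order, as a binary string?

00111100110011111011000001111010111111010001100

step | reg (before) | out | fb
   0 | 0011110011001111 | 0 | 1
   1 | 0111100110011111 | 0 | 0
   2 | 1111001100111110 | 1 | 1
   3 | 1110011001111101 | 1 | 1
   4 | 1100110011111011 | 1 | 0
   5 | 1001100111110110 | 1 | 0
   6 | 0011001111101100 | 0 | 0
   7 | 0110011111011000 | 0 | 0
   8 | 1100111110110000 | 1 | 0
   9 | 1001111101100000 | 1 | 1
  10 | 0011111011000001 | 0 | 1
  11 | 0111110110000011 | 0 | 1
  12 | 1111101100000111 | 1 | 1
  13 | 1111011000001111 | 1 | 0
  14 | 1110110000011110 | 1 | 1
  15 | 1101100000111101 | 1 | 0
  16 | 1011000001111010 | 1 | 1
  17 | 0110000011110101 | 0 | 1
  18 | 1100000111101011 | 1 | 1
  19 | 1000001111010111 | 1 | 1
  20 | 0000011110101111 | 0 | 1
  21 | 0000111101011111 | 0 | 1
  22 | 0001111010111111 | 0 | 0
  23 | 0011110101111110 | 0 | 1
  24 | 0111101011111101 | 0 | 0
  25 | 1111010111111010 | 1 | 0
  26 | 1110101111110100 | 1 | 0
  27 | 1101011111101000 | 1 | 1
  28 | 1010111111010001 | 1 | 1
  29 | 0101111110100011 | 0 | 0
  30 | 1011111101000110 | 1 | 0
  31 | 0111111010001100 | 0 | 1
  32 | 1111110100011001 | 1 | 0
  33 | 1111101000110010 | 1 | 1
  34 | 1111010001100101 | 1 | 0
  35 | 1110100011001010 | 1 | 0
  36 | 1101000110010100 | 1 | 0
  37 | 1010001100101000 | 1 | 0
  38 | 0100011001010000 | 0 | 1
  39 | 1000110010100001 | 1 | 0
  40 | 0001100101000010 | 0 | 1
  41 | 0011001010000101 | 0 | 0
  42 | 0110010100001010 | 0 | 0
  43 | 1100101000010100 | 1 | 1
  44 | 1001010000101001 | 1 | 1
  45 | 0010100001010011 | 0 | 1
  46 | 0101000010100111 | 0 | 1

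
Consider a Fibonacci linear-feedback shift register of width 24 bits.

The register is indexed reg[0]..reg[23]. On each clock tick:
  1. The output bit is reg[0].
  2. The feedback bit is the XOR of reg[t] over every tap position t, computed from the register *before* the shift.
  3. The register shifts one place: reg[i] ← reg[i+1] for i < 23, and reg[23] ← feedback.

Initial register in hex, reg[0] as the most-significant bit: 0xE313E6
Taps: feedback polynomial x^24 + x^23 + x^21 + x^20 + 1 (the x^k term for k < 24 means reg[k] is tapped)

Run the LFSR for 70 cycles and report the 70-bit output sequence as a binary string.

1110001100010011111001100111001110010000101011100110111100000000110100

tick  register→output (feedback)
  0  111000110001001111100110→1 (0)
  1  110001100010011111001100→1 (1)
  2  100011000100111110011001→1 (1)
  3  000110001001111100110011→0 (1)
  4  001100010011111001100111→0 (0)
  5  011000100111110011001110→0 (0)
  6  110001001111100110011100→1 (1)
  7  100010011111001100111001→1 (1)
  8  000100111110011001110011→0 (1)
  9  001001111100110011100111→0 (0)
 10  010011111001100111001110→0 (0)
 11  100111110011001110011100→1 (1)
 12  001111100110011100111001→0 (0)
 13  011111001100111001110010→0 (0)
 14  111110011001110011100100→1 (0)
 15  111100110011100111001000→1 (0)
 16  111001100111001110010000→1 (1)
 17  110011001110011100100001→1 (0)
 18  100110011100111001000010→1 (1)
 19  001100111001110010000101→0 (0)
 20  011001110011100100001010→0 (1)
 21  110011100111001000010101→1 (1)
 22  100111001110010000101011→1 (1)
 23  001110011100100001010111→0 (0)
 24  011100111001000010101110→0 (0)
 25  111001110010000101011100→1 (1)
 26  110011100100001010111001→1 (1)
 27  100111001000010101110011→1 (0)
 28  001110010000101011100110→0 (1)
 29  011100100001010111001101→0 (1)
 30  111001000010101110011011→1 (1)
 31  110010000101011100110111→1 (1)
 32  100100001010111001101111→1 (0)
 33  001000010101110011011110→0 (0)
 34  010000101011100110111100→0 (0)
 35  100001010111001101111000→1 (0)
 36  000010101110011011110000→0 (0)
 37  000101011100110111100000→0 (0)
 38  001010111001101111000000→0 (0)
 39  010101110011011110000000→0 (0)
 40  101011100110111100000000→1 (1)
 41  010111001101111000000001→0 (1)
 42  101110011011110000000011→1 (0)
 43  011100110111100000000110→0 (1)
 44  111001101111000000001101→1 (0)
 45  110011011110000000011010→1 (0)
 46  100110111100000000110100→1 (0)
 47  001101111000000001101000→0 (1)
 48  011011110000000011010001→0 (1)
 49  110111100000000110100011→1 (0)
 50  101111000000001101000110→1 (0)
 51  011110000000011010001100→0 (0)
 52  111100000000110100011000→1 (0)
 53  111000000001101000110000→1 (1)
 54  110000000011010001100001→1 (0)
 55  100000000110100011000010→1 (1)
 56  000000001101000110000101→0 (0)
 57  000000011010001100001010→0 (1)
 58  000000110100011000010101→0 (0)
 59  000001101000110000101010→0 (1)
 60  000011010001100001010101→0 (0)
 61  000110100011000010101010→0 (1)
 62  001101000110000101010101→0 (0)
 63  011010001100001010101010→0 (1)
 64  110100011000010101010101→1 (1)
 65  101000110000101010101011→1 (1)
 66  010001100001010101010111→0 (0)
 67  100011000010101010101110→1 (1)
 68  000110000101010101011101→0 (1)
 69  001100001010101010111011→0 (0)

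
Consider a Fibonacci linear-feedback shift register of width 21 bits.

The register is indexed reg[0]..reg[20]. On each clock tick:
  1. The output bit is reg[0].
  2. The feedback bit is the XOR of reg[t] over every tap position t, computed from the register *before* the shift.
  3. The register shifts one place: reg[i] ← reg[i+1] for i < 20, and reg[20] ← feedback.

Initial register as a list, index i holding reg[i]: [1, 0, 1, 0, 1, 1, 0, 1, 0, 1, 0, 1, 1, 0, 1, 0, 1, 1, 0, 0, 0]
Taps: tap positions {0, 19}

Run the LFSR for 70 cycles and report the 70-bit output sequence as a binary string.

1010110101011010110001000111011100010010100000110110000010111010101101

k : reg_k → out_k, fb_k
0: 101011010101101011000 → 1, fb=1
1: 010110101011010110001 → 0, fb=0
2: 101101010110101100010 → 1, fb=0
3: 011010101101011000100 → 0, fb=0
4: 110101011010110001000 → 1, fb=1
5: 101010110101100010001 → 1, fb=1
6: 010101101011000100011 → 0, fb=1
7: 101011010110001000111 → 1, fb=0
8: 010110101100010001110 → 0, fb=1
9: 101101011000100011101 → 1, fb=1
10: 011010110001000111011 → 0, fb=1
11: 110101100010001110111 → 1, fb=0
12: 101011000100011101110 → 1, fb=0
13: 010110001000111011100 → 0, fb=0
14: 101100010001110111000 → 1, fb=1
15: 011000100011101110001 → 0, fb=0
16: 110001000111011100010 → 1, fb=0
17: 100010001110111000100 → 1, fb=1
18: 000100011101110001001 → 0, fb=0
19: 001000111011100010010 → 0, fb=1
20: 010001110111000100101 → 0, fb=0
21: 100011101110001001010 → 1, fb=0
22: 000111011100010010100 → 0, fb=0
23: 001110111000100101000 → 0, fb=0
24: 011101110001001010000 → 0, fb=0
25: 111011100010010100000 → 1, fb=1
26: 110111000100101000001 → 1, fb=1
27: 101110001001010000011 → 1, fb=0
28: 011100010010100000110 → 0, fb=1
29: 111000100101000001101 → 1, fb=1
30: 110001001010000011011 → 1, fb=0
31: 100010010100000110110 → 1, fb=0
32: 000100101000001101100 → 0, fb=0
33: 001001010000011011000 → 0, fb=0
34: 010010100000110110000 → 0, fb=0
35: 100101000001101100000 → 1, fb=1
36: 001010000011011000001 → 0, fb=0
37: 010100000110110000010 → 0, fb=1
38: 101000001101100000101 → 1, fb=1
39: 010000011011000001011 → 0, fb=1
40: 100000110110000010111 → 1, fb=0
41: 000001101100000101110 → 0, fb=1
42: 000011011000001011101 → 0, fb=0
43: 000110110000010111010 → 0, fb=1
44: 001101100000101110101 → 0, fb=0
45: 011011000001011101010 → 0, fb=1
46: 110110000010111010101 → 1, fb=1
47: 101100000101110101011 → 1, fb=0
48: 011000001011101010110 → 0, fb=1
49: 110000010111010101101 → 1, fb=1
50: 100000101110101011011 → 1, fb=0
51: 000001011101010110110 → 0, fb=1
52: 000010111010101101101 → 0, fb=0
53: 000101110101011011010 → 0, fb=1
54: 001011101010110110101 → 0, fb=0
55: 010111010101101101010 → 0, fb=1
56: 101110101011011010101 → 1, fb=1
57: 011101010110110101011 → 0, fb=1
58: 111010101101101010111 → 1, fb=0
59: 110101011011010101110 → 1, fb=0
60: 101010110110101011100 → 1, fb=1
61: 010101101101010111001 → 0, fb=0
62: 101011011010101110010 → 1, fb=0
63: 010110110101011100100 → 0, fb=0
64: 101101101010111001000 → 1, fb=1
65: 011011010101110010001 → 0, fb=0
66: 110110101011100100010 → 1, fb=0
67: 101101010111001000100 → 1, fb=1
68: 011010101110010001001 → 0, fb=0
69: 110101011100100010010 → 1, fb=0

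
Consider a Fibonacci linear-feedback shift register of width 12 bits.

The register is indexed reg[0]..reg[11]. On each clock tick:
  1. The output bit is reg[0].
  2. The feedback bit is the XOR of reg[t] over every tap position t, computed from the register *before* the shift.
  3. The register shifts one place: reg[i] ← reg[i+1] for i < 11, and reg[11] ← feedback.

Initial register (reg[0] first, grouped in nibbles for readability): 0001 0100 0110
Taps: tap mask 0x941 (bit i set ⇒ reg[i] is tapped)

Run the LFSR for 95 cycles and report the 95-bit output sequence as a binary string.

00010100011001001110110111000110110011010000111111100001101111011101111001111101011110010011111

tick  register→output (feedback)
  0  000101000110→0 (0)
  1  001010001100→0 (1)
  2  010100011001→0 (0)
  3  101000110010→1 (0)
  4  010001100100→0 (1)
  5  100011001001→1 (1)
  6  000110010011→0 (1)
  7  001100100111→0 (0)
  8  011001001110→0 (1)
  9  110010011101→1 (1)
 10  100100111011→1 (0)
 11  001001110110→0 (1)
 12  010011101101→0 (1)
 13  100111011011→1 (1)
 14  001110110111→0 (0)
 15  011101101110→0 (0)
 16  111011011100→1 (0)
 17  110110111000→1 (1)
 18  101101110001→1 (1)
 19  011011100011→0 (0)
 20  110111000110→1 (1)
 21  101110001101→1 (1)
 22  011100011011→0 (0)
 23  111000110110→1 (0)
 24  110001101100→1 (1)
 25  100011011001→1 (1)
 26  000110110011→0 (0)
 27  001101100110→0 (1)
 28  011011001101→0 (0)
 29  110110011010→1 (0)
 30  101100110100→1 (0)
 31  011001101000→0 (0)
 32  110011010000→1 (1)
 33  100110100001→1 (1)
 34  001101000011→0 (1)
 35  011010000111→0 (1)
 36  110100001111→1 (1)
 37  101000011111→1 (1)
 38  010000111111→0 (1)
 39  100001111111→1 (0)
 40  000011111110→0 (0)
 41  000111111100→0 (0)
 42  001111111000→0 (0)
 43  011111110000→0 (1)
 44  111111100001→1 (1)
 45  111111000011→1 (0)
 46  111110000110→1 (1)
 47  111100001101→1 (1)
 48  111000011011→1 (1)
 49  110000110111→1 (1)
 50  100001101111→1 (0)
 51  000011011110→0 (1)
 52  000110111101→0 (1)
 53  001101111011→0 (1)
 54  011011110111→0 (0)
 55  110111101110→1 (1)
 56  101111011101→1 (1)
 57  011110111011→0 (1)
 58  111101110111→1 (1)
 59  111011101111→1 (0)
 60  110111011110→1 (0)
 61  101110111100→1 (1)
 62  011101111001→0 (1)
 63  111011110011→1 (1)
 64  110111100111→1 (1)
 65  101111001111→1 (1)
 66  011110011111→0 (0)
 67  111100111110→1 (1)
 68  111001111101→1 (0)
 69  110011111010→1 (1)
 70  100111110101→1 (1)
 71  001111101011→0 (1)
 72  011111010111→0 (1)
 73  111110101111→1 (0)
 74  111101011110→1 (0)
 75  111010111100→1 (1)
 76  110101111001→1 (0)
 77  101011110010→1 (0)
 78  010111100100→0 (1)
 79  101111001001→1 (1)
 80  011110010011→0 (1)
 81  111100100111→1 (1)
 82  111001001111→1 (1)
 83  110010011111→1 (1)
 84  100100111111→1 (0)
 85  001001111110→0 (0)
 86  010011111100→0 (0)
 87  100111111000→1 (1)
 88  001111110001→0 (0)
 89  011111100010→0 (1)
 90  111111000101→1 (0)
 91  111110001010→1 (0)
 92  111100010100→1 (1)
 93  111000101001→1 (0)
 94  110001010010→1 (1)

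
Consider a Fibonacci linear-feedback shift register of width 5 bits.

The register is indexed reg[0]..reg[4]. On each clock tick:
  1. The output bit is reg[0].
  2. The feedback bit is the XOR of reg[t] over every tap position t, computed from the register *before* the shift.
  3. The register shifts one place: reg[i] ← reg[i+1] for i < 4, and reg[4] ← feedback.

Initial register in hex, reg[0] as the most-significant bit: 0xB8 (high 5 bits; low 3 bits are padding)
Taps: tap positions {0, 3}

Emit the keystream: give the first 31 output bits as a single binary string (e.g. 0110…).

1011101100011111001101001000010

step | reg (before) | out | fb
   0 | 10111 | 1 | 0
   1 | 01110 | 0 | 1
   2 | 11101 | 1 | 1
   3 | 11011 | 1 | 0
   4 | 10110 | 1 | 0
   5 | 01100 | 0 | 0
   6 | 11000 | 1 | 1
   7 | 10001 | 1 | 1
   8 | 00011 | 0 | 1
   9 | 00111 | 0 | 1
  10 | 01111 | 0 | 1
  11 | 11111 | 1 | 0
  12 | 11110 | 1 | 0
  13 | 11100 | 1 | 1
  14 | 11001 | 1 | 1
  15 | 10011 | 1 | 0
  16 | 00110 | 0 | 1
  17 | 01101 | 0 | 0
  18 | 11010 | 1 | 0
  19 | 10100 | 1 | 1
  20 | 01001 | 0 | 0
  21 | 10010 | 1 | 0
  22 | 00100 | 0 | 0
  23 | 01000 | 0 | 0
  24 | 10000 | 1 | 1
  25 | 00001 | 0 | 0
  26 | 00010 | 0 | 1
  27 | 00101 | 0 | 0
  28 | 01010 | 0 | 1
  29 | 10101 | 1 | 1
  30 | 01011 | 0 | 1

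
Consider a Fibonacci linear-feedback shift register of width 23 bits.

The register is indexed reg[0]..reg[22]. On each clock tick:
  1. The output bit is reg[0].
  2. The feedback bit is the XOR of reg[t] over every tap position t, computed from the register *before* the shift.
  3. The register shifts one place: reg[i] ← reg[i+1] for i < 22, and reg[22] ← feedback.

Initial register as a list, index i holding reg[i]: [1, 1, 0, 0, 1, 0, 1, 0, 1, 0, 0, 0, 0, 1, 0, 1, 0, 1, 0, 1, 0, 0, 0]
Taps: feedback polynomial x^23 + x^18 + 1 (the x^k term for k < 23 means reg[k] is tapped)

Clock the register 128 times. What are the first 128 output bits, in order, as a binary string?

11001010100001010101000100011101111001011000111001001001100001110010010110111110111110011000011101000111110011010110010110100010

tick  register→output (feedback)
  0  11001010100001010101000→1 (1)
  1  10010101000010101010001→1 (0)
  2  00101010000101010100010→0 (0)
  3  01010100001010101000100→0 (0)
  4  10101000010101010001000→1 (1)
  5  01010000101010100010001→0 (1)
  6  10100001010101000100011→1 (1)
  7  01000010101010001000111→0 (0)
  8  10000101010100010001110→1 (1)
  9  00001010101000100011101→0 (1)
 10  00010101010001000111011→0 (1)
 11  00101010100010001110111→0 (1)
 12  01010101000100011101111→0 (0)
 13  10101010001000111011110→1 (0)
 14  01010100010001110111100→0 (1)
 15  10101000100011101111001→1 (0)
 16  01010001000111011110010→0 (1)
 17  10100010001110111100101→1 (1)
 18  01000100011101111001011→0 (0)
 19  10001000111011110010110→1 (0)
 20  00010001110111100101100→0 (0)
 21  00100011101111001011000→0 (1)
 22  01000111011110010110001→0 (1)
 23  10001110111100101100011→1 (1)
 24  00011101111001011000111→0 (0)
 25  00111011110010110001110→0 (0)
 26  01110111100101100011100→0 (1)
 27  11101111001011000111001→1 (0)
 28  11011110010110001110010→1 (0)
 29  10111100101100011100100→1 (1)
 30  01111001011000111001001→0 (0)
 31  11110010110001110010010→1 (0)
 32  11100101100011100100100→1 (1)
 33  11001011000111001001001→1 (1)
 34  10010110001110010010011→1 (0)
 35  00101100011100100100110→0 (0)
 36  01011000111001001001100→0 (0)
 37  10110001110010010011000→1 (0)
 38  01100011100100100110000→0 (1)
 39  11000111001001001100001→1 (1)
 40  10001110010010011000011→1 (1)
 41  00011100100100110000111→0 (0)
 42  00111001001001100001110→0 (0)
 43  01110010010011000011100→0 (1)
 44  11100100100110000111001→1 (0)
 45  11001001001100001110010→1 (0)
 46  10010010011000011100100→1 (1)
 47  00100100110000111001001→0 (0)
 48  01001001100001110010010→0 (1)
 49  10010011000011100100101→1 (1)
 50  00100110000111001001011→0 (0)
 51  01001100001110010010110→0 (1)
 52  10011000011100100101101→1 (1)
 53  00110000111001001011011→0 (1)
 54  01100001110010010110111→0 (1)
 55  11000011100100101101111→1 (1)
 56  10000111001001011011111→1 (0)
 57  00001110010010110111110→0 (1)
 58  00011100100101101111101→0 (1)
 59  00111001001011011111011→0 (1)
 60  01110010010110111110111→0 (1)
 61  11100100101101111101111→1 (1)
 62  11001001011011111011111→1 (0)
 63  10010010110111110111110→1 (0)
 64  00100101101111101111100→0 (1)
 65  01001011011111011111001→0 (1)
 66  10010110111110111110011→1 (0)
 67  00101101111101111100110→0 (0)
 68  01011011111011111001100→0 (0)
 69  10110111110111110011000→1 (0)
 70  01101111101111100110000→0 (1)
 71  11011111011111001100001→1 (1)
 72  10111110111110011000011→1 (1)
 73  01111101111100110000111→0 (0)
 74  11111011111001100001110→1 (1)
 75  11110111110011000011101→1 (0)
 76  11101111100110000111010→1 (0)
 77  11011111001100001110100→1 (0)
 78  10111110011000011101000→1 (1)
 79  01111100110000111010001→0 (1)
 80  11111001100001110100011→1 (1)
 81  11110011000011101000111→1 (1)
 82  11100110000111010001111→1 (1)
 83  11001100001110100011111→1 (0)
 84  10011000011101000111110→1 (0)
 85  00110000111010001111100→0 (1)
 86  01100001110100011111001→0 (1)
 87  11000011101000111110011→1 (0)
 88  10000111010001111100110→1 (1)
 89  00001110100011111001101→0 (0)
 90  00011101000111110011010→0 (1)
 91  00111010001111100110101→0 (1)
 92  01110100011111001101011→0 (0)
 93  11101000111110011010110→1 (0)
 94  11010001111100110101100→1 (1)
 95  10100011111001101011001→1 (0)
 96  01000111110011010110010→0 (1)
 97  10001111100110101100101→1 (1)
 98  00011111001101011001011→0 (0)
 99  00111110011010110010110→0 (1)
100  01111100110101100101101→0 (0)
101  11111001101011001011010→1 (0)
102  11110011010110010110100→1 (0)
103  11100110101100101101000→1 (1)
104  11001101011001011010001→1 (0)
105  10011010110010110100010→1 (1)
106  00110101100101101000101→0 (0)
107  01101011001011010001010→0 (0)
108  11010110010110100010100→1 (0)
109  10101100101101000101000→1 (1)
110  01011001011010001010001→0 (1)
111  10110010110100010100011→1 (1)
112  01100101101000101000111→0 (0)
113  11001011010001010001110→1 (1)
114  10010110100010100011101→1 (0)
115  00101101000101000111010→0 (1)
116  01011010001010001110101→0 (1)
117  10110100010100011101011→1 (1)
118  01101000101000111010111→0 (1)
119  11010001010001110101111→1 (1)
120  10100010100011101011111→1 (0)
121  01000101000111010111110→0 (1)
122  10001010001110101111101→1 (0)
123  00010100011101011111010→0 (1)
124  00101000111010111110101→0 (1)
125  01010001110101111101011→0 (0)
126  10100011101011111010110→1 (0)
127  01000111010111110101100→0 (0)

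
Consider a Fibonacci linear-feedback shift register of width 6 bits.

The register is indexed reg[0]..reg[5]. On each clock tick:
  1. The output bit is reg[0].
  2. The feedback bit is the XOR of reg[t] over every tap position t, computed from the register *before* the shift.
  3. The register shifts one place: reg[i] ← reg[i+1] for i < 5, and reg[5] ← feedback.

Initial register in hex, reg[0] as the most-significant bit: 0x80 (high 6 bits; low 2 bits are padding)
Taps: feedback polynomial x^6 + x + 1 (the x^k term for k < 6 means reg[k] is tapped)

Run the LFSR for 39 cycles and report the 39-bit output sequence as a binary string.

100000100001100010100111101000111001001

step | reg (before) | out | fb
   0 | 100000 | 1 | 1
   1 | 000001 | 0 | 0
   2 | 000010 | 0 | 0
   3 | 000100 | 0 | 0
   4 | 001000 | 0 | 0
   5 | 010000 | 0 | 1
   6 | 100001 | 1 | 1
   7 | 000011 | 0 | 0
   8 | 000110 | 0 | 0
   9 | 001100 | 0 | 0
  10 | 011000 | 0 | 1
  11 | 110001 | 1 | 0
  12 | 100010 | 1 | 1
  13 | 000101 | 0 | 0
  14 | 001010 | 0 | 0
  15 | 010100 | 0 | 1
  16 | 101001 | 1 | 1
  17 | 010011 | 0 | 1
  18 | 100111 | 1 | 1
  19 | 001111 | 0 | 0
  20 | 011110 | 0 | 1
  21 | 111101 | 1 | 0
  22 | 111010 | 1 | 0
  23 | 110100 | 1 | 0
  24 | 101000 | 1 | 1
  25 | 010001 | 0 | 1
  26 | 100011 | 1 | 1
  27 | 000111 | 0 | 0
  28 | 001110 | 0 | 0
  29 | 011100 | 0 | 1
  30 | 111001 | 1 | 0
  31 | 110010 | 1 | 0
  32 | 100100 | 1 | 1
  33 | 001001 | 0 | 0
  34 | 010010 | 0 | 1
  35 | 100101 | 1 | 1
  36 | 001011 | 0 | 0
  37 | 010110 | 0 | 1
  38 | 101101 | 1 | 1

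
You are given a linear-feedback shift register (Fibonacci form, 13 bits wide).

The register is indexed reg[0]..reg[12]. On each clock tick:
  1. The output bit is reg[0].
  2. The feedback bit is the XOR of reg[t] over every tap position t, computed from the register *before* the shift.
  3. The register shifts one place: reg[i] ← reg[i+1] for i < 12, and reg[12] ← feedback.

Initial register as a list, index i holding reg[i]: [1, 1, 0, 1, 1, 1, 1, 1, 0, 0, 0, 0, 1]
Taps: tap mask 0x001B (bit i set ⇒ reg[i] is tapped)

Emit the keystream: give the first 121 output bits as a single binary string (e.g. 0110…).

tick  register→output (feedback)
  0  1101111100001→1 (0)
  1  1011111000010→1 (1)
  2  0111110000101→0 (1)
  3  1111100001011→1 (0)
  4  1111000010110→1 (1)
  5  1110000101101→1 (0)
  6  1100001011010→1 (0)
  7  1000010110100→1 (1)
  8  0000101101001→0 (1)
  9  0001011010011→0 (1)
 10  0010110100111→0 (1)
 11  0101101001111→0 (1)
 12  1011010011111→1 (0)
 13  0110100111110→0 (0)
 14  1101001111100→1 (1)
 15  1010011111001→1 (1)
 16  0100111110011→0 (0)
 17  1001111100110→1 (1)
 18  0011111001101→0 (0)
 19  0111110011010→0 (1)
 20  1111100110101→1 (0)
 21  1111001101010→1 (1)
 22  1110011010101→1 (0)
 23  1100110101010→1 (1)
 24  1001101010101→1 (1)
 25  0011010101011→0 (1)
 26  0110101010111→0 (0)
 27  1101010101110→1 (1)
 28  1010101011101→1 (0)
 29  0101010111010→0 (0)
 30  1010101110100→1 (0)
 31  0101011101000→0 (0)
 32  1010111010000→1 (0)
 33  0101110100000→0 (1)
 34  1011101000001→1 (1)
 35  0111010000011→0 (0)
 36  1110100000110→1 (1)
 37  1101000001101→1 (1)
 38  1010000011011→1 (1)
 39  0100000110111→0 (1)
 40  1000001101111→1 (1)
 41  0000011011111→0 (0)
 42  0000110111110→0 (1)
 43  0001101111101→0 (0)
 44  0011011111010→0 (1)
 45  0110111110101→0 (0)
 46  1101111101010→1 (0)
 47  1011111010100→1 (1)
 48  0111110101001→0 (1)
 49  1111101010011→1 (0)
 50  1111010100110→1 (1)
 51  1110101001101→1 (1)
 52  1101010011011→1 (1)
 53  1010100110111→1 (0)
 54  0101001101110→0 (0)
 55  1010011011100→1 (1)
 56  0100110111001→0 (0)
 57  1001101110010→1 (1)
 58  0011011100101→0 (1)
 59  0110111001011→0 (0)
 60  1101110010110→1 (0)
 61  1011100101100→1 (1)
 62  0111001011001→0 (0)
 63  1110010110010→1 (0)
 64  1100101100100→1 (1)
 65  1001011001001→1 (0)
 66  0010110010010→0 (1)
 67  0101100100101→0 (1)
 68  1011001001011→1 (0)
 69  0110010010110→0 (1)
 70  1100100101101→1 (1)
 71  1001001011011→1 (0)
 72  0010010110110→0 (0)
 73  0100101101100→0 (0)
 74  1001011011000→1 (0)
 75  0010110110000→0 (1)
 76  0101101100001→0 (1)
 77  1011011000011→1 (0)
 78  0110110000110→0 (0)
 79  1101100001100→1 (0)
 80  1011000011000→1 (0)
 81  0110000110000→0 (1)
 82  1100001100001→1 (0)
 83  1000011000010→1 (1)
 84  0000110000101→0 (1)
 85  0001100001011→0 (0)
 86  0011000010110→0 (1)
 87  0110000101101→0 (1)
 88  1100001011011→1 (0)
 89  1000010110110→1 (1)
 90  0000101101101→0 (1)
 91  0001011011011→0 (1)
 92  0010110110111→0 (1)
 93  0101101101111→0 (1)
 94  1011011011111→1 (0)
 95  0110110111110→0 (0)
 96  1101101111100→1 (0)
 97  1011011111000→1 (0)
 98  0110111110000→0 (0)
 99  1101111100000→1 (0)
100  1011111000000→1 (1)
101  0111110000001→0 (1)
102  1111100000011→1 (0)
103  1111000000110→1 (1)
104  1110000001101→1 (0)
105  1100000011010→1 (0)
106  1000000110100→1 (1)
107  0000001101001→0 (0)
108  0000011010010→0 (0)
109  0000110100100→0 (1)
110  0001101001001→0 (0)
111  0011010010010→0 (1)
112  0110100100101→0 (0)
113  1101001001010→1 (1)
114  1010010010101→1 (1)
115  0100100101011→0 (0)
116  1001001010110→1 (0)
117  0010010101100→0 (0)
118  0100101011000→0 (0)
119  1001010110000→1 (0)
120  0010101100000→0 (1)

1101111100001011010011111001101010101110100000110111110101001101110010110010010110110000110000101101101111100000011010010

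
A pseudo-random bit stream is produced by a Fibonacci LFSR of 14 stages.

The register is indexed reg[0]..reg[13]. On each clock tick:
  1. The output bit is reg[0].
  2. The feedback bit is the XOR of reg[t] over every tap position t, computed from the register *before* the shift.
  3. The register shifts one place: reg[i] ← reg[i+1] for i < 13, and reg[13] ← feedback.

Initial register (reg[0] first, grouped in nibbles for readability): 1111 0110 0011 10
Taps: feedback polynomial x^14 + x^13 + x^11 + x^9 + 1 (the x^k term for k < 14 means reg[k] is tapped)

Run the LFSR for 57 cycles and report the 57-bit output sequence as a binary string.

tick  register→output (feedback)
  0  11110110001110→1 (0)
  1  11101100011100→1 (1)
  2  11011000111001→1 (1)
  3  10110001110011→1 (1)
  4  01100011100111→0 (0)
  5  11000111001110→1 (0)
  6  10001110011100→1 (1)
  7  00011100111001→0 (0)
  8  00111001110010→0 (1)
  9  01110011100101→0 (0)
 10  11100111001010→1 (1)
 11  11001110010101→1 (0)
 12  10011100101010→1 (1)
 13  00111001010101→0 (1)
 14  01110010101011→0 (1)
 15  11100101010111→1 (0)
 16  11001010101110→1 (0)
 17  10010101011100→1 (1)
 18  00101010111001→0 (0)
 19  01010101110010→0 (1)
 20  10101011100101→1 (1)
 21  01010111001011→0 (1)
 22  10101110010111→1 (0)
 23  01011100101110→0 (1)
 24  10111001011101→1 (0)
 25  01110010111010→0 (1)
 26  11100101110101→1 (0)
 27  11001011101010→1 (1)
 28  10010111010101→1 (0)
 29  00101110101010→0 (0)
 30  01011101010100→0 (0)
 31  10111010101000→1 (1)
 32  01110101010001→0 (0)
 33  11101010100010→1 (1)
 34  11010101000101→1 (1)
 35  10101010001011→1 (0)
 36  01010100010110→0 (0)
 37  10101000101100→1 (0)
 38  01010001011000→0 (1)
 39  10100010110001→1 (1)
 40  01000101100011→0 (1)
 41  10001011000111→1 (1)
 42  00010110001111→0 (0)
 43  00101100011110→0 (0)
 44  01011000111100→0 (0)
 45  10110001111000→1 (0)
 46  01100011110000→0 (1)
 47  11000111100001→1 (0)
 48  10001111000010→1 (1)
 49  00011110000101→0 (0)
 50  00111100001010→0 (0)
 51  01111000010100→0 (0)
 52  11110000101000→1 (1)
 53  11100001010001→1 (1)
 54  11000010100011→1 (0)
 55  10000101000110→1 (0)
 56  00001010001100→0 (1)

111101100011100111001010101110010111010101000101100011110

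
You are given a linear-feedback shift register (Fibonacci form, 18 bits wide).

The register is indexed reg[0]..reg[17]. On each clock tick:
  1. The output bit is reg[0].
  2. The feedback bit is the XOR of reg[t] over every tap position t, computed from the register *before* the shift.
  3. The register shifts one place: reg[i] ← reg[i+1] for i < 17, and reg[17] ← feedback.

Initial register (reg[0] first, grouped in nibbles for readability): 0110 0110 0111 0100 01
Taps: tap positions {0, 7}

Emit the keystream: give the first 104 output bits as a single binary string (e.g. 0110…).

01100110011101000101011100010111111101110011101100011010101011011001001100011001000001111110011010111101

tick  register→output (feedback)
  0  011001100111010001→0 (0)
  1  110011001110100010→1 (1)
  2  100110011101000101→1 (0)
  3  001100111010001010→0 (1)
  4  011001110100010101→0 (1)
  5  110011101000101011→1 (1)
  6  100111010001010111→1 (0)
  7  001110100010101110→0 (0)
  8  011101000101011100→0 (0)
  9  111010001010111000→1 (1)
 10  110100010101110001→1 (0)
 11  101000101011100010→1 (1)
 12  010001010111000101→0 (1)
 13  100010101110001011→1 (1)
 14  000101011100010111→0 (1)
 15  001010111000101111→0 (1)
 16  010101110001011111→0 (1)
 17  101011100010111111→1 (1)
 18  010111000101111111→0 (0)
 19  101110001011111110→1 (1)
 20  011100010111111101→0 (1)
 21  111000101111111011→1 (1)
 22  110001011111110111→1 (0)
 23  100010111111101110→1 (0)
 24  000101111111011100→0 (1)
 25  001011111110111001→0 (1)
 26  010111111101110011→0 (1)
 27  101111111011100111→1 (0)
 28  011111110111001110→0 (1)
 29  111111101110011101→1 (1)
 30  111111011100111011→1 (0)
 31  111110111001110110→1 (0)
 32  111101110011101100→1 (0)
 33  111011100111011000→1 (1)
 34  110111001110110001→1 (1)
 35  101110011101100011→1 (0)
 36  011100111011000110→0 (1)
 37  111001110110001101→1 (0)
 38  110011101100011010→1 (1)
 39  100111011000110101→1 (0)
 40  001110110001101010→0 (1)
 41  011101100011010101→0 (0)
 42  111011000110101010→1 (1)
 43  110110001101010101→1 (1)
 44  101100011010101011→1 (0)
 45  011000110101010110→0 (1)
 46  110001101010101101→1 (1)
 47  100011010101011011→1 (0)
 48  000110101010110110→0 (0)
 49  001101010101101100→0 (1)
 50  011010101011011001→0 (0)
 51  110101010110110010→1 (0)
 52  101010101101100100→1 (1)
 53  010101011011001001→0 (1)
 54  101010110110010011→1 (0)
 55  010101101100100110→0 (0)
 56  101011011001001100→1 (0)
 57  010110110010011000→0 (1)
 58  101101100100110001→1 (1)
 59  011011001001100011→0 (0)
 60  110110010011000110→1 (0)
 61  101100100110001100→1 (1)
 62  011001001100011001→0 (0)
 63  110010011000110010→1 (0)
 64  100100110001100100→1 (0)
 65  001001100011001000→0 (0)
 66  010011000110010000→0 (0)
 67  100110001100100000→1 (1)
 68  001100011001000001→0 (1)
 69  011000110010000011→0 (1)
 70  110001100100000111→1 (1)
 71  100011001000001111→1 (1)
 72  000110010000011111→0 (1)
 73  001100100000111111→0 (0)
 74  011001000001111110→0 (0)
 75  110010000011111100→1 (1)
 76  100100000111111001→1 (1)
 77  001000001111110011→0 (0)
 78  010000011111100110→0 (1)
 79  100000111111001101→1 (0)
 80  000001111110011010→0 (1)
 81  000011111100110101→0 (1)
 82  000111111001101011→0 (1)
 83  001111110011010111→0 (1)
 84  011111100110101111→0 (0)
 85  111111001101011110→1 (1)
 86  111110011010111101→1 (0)
 87  111100110101111010→1 (0)
 88  111001101011110100→1 (1)
 89  110011010111101001→1 (0)
 90  100110101111010010→1 (1)
 91  001101011110100101→0 (1)
 92  011010111101001011→0 (1)
 93  110101111010010111→1 (0)
 94  101011110100101110→1 (0)
 95  010111101001011100→0 (0)
 96  101111010010111000→1 (0)
 97  011110100101110000→0 (0)
 98  111101001011100000→1 (1)
 99  111010010111000001→1 (0)
100  110100101110000010→1 (1)
101  101001011100000101→1 (0)
102  010010111000001010→0 (1)
103  100101110000010101→1 (0)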